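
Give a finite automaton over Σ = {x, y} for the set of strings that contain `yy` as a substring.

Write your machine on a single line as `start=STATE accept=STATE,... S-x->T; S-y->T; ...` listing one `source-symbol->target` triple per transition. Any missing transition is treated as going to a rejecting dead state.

States q0..q1 record the length of the longest prefix of `yy` that matches the current input suffix. Reaching q2 means `yy` has been seen, and we stay there forever. Accept from q2.
With 3 states:
        x   y  
>  q0   q0  q1 
   q1   q0  q2 
 * q2   q2  q2 
(> = start, * = accepting)

start=q0; accept=q2; q0-x->q0; q0-y->q1; q1-x->q0; q1-y->q2; q2-x->q2; q2-y->q2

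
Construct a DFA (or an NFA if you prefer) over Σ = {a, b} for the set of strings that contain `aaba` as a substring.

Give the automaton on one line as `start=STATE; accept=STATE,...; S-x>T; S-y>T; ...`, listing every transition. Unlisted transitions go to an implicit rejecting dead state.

States s0..s3 record the length of the longest prefix of `aaba` that matches the current input suffix. Reaching s4 means `aaba` has been seen, and we stay there forever. Accept from s4.
5 states suffice.
        a   b  
>  s0   s1  s0 
   s1   s2  s0 
   s2   s2  s3 
   s3   s4  s0 
 * s4   s4  s4 
(> = start, * = accepting)

start=s0; accept=s4; s0-a>s1; s0-b>s0; s1-a>s2; s1-b>s0; s2-a>s2; s2-b>s3; s3-a>s4; s3-b>s0; s4-a>s4; s4-b>s4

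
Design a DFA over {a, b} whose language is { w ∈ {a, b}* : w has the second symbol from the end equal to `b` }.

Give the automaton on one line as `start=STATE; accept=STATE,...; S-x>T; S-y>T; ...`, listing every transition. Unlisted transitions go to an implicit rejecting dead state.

start=q0; accept=q5,q6; q0-a>q1; q0-b>q2; q1-a>q3; q1-b>q4; q2-a>q5; q2-b>q6; q3-a>q3; q3-b>q4; q4-a>q5; q4-b>q6; q5-a>q3; q5-b>q4; q6-a>q5; q6-b>q6

A DFA must remember the last 2 symbols (since which symbol is second-to-last isn't known until the input ends). Use one state per possible window of the last ≤2 symbols; accept from those whose window starts with `b`.
        a   b  
>  q0   q1  q2 
   q1   q3  q4 
   q2   q5  q6 
   q3   q3  q4 
   q4   q5  q6 
 * q5   q3  q4 
 * q6   q5  q6 
(> = start, * = accepting)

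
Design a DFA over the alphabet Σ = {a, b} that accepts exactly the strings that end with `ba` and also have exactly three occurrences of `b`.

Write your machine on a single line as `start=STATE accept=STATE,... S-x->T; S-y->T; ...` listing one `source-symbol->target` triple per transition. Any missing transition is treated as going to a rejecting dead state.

start=S0; accept=S4; S0-a->S0; S0-b->S1; S1-a->S1; S1-b->S2; S2-a->S2; S2-b->S3; S3-a->S4; S3-b->S5; S4-a->S5; S4-b->S5; S5-a->S5; S5-b->S5

Build one automaton per condition and run them in lockstep. One (3 states) tracks how much of the suffix `ba` has currently been matched; the other (5 states) tracks the count of `b`s, saturating at 4. Each combined state is a pair, one component from each; accept when both components accept. Minimizing collapses redundant product states.
        a   b  
>  S0   S0  S1 
   S1   S1  S2 
   S2   S2  S3 
   S3   S4  S5 
 * S4   S5  S5 
   S5   S5  S5 
(> = start, * = accepting)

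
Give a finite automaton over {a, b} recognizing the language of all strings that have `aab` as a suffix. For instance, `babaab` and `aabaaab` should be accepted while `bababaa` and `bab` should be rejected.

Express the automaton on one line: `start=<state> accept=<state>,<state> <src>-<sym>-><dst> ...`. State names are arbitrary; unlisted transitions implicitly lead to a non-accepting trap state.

Remember how much of `aab` the current input suffix matches. State S0 means no match yet; S1 means the last symbol is `a`; S2 means the last 2 symbols are `aa`; S3 means the last 3 symbols are `aab`. Only S3 accepts. On a mismatch, fall back to the longest proper suffix that is still a prefix of `aab`.
4 states suffice.
        a   b  
>  S0   S1  S0 
   S1   S2  S0 
   S2   S2  S3 
 * S3   S1  S0 
(> = start, * = accepting)

start=S0 accept=S3 S0-a->S1 S0-b->S0 S1-a->S2 S1-b->S0 S2-a->S2 S2-b->S3 S3-a->S1 S3-b->S0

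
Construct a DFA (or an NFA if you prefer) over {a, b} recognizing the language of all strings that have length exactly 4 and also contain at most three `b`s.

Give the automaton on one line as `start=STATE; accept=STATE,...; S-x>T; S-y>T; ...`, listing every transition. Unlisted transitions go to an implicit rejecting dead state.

Build one automaton per condition and run them in lockstep. The first has 6 states tracking the input length, saturating at 5; the second has 5 states tracking the count of `b`s, saturating at 4. A product state is a pair (one from each), accepting exactly when both do.
20 states suffice.
          a    b  
>  q0     q1   q2 
   q1     q3   q4 
   q2     q4   q5 
   q3     q6   q7 
   q4     q7   q8 
   q5     q8   q9 
   q6    q10  q11 
   q7    q11  q12 
   q8    q12  q13 
   q9    q13  q14 
 * q10   q15  q16 
 * q11   q16  q17 
 * q12   q17  q18 
 * q13   q18  q19 
   q14   q19  q19 
   q15   q15  q16 
   q16   q16  q17 
   q17   q17  q18 
   q18   q18  q19 
   q19   q19  q19 
(> = start, * = accepting)

start=q0; accept=q10,q11,q12,q13; q0-a>q1; q0-b>q2; q1-a>q3; q1-b>q4; q2-a>q4; q2-b>q5; q3-a>q6; q3-b>q7; q4-a>q7; q4-b>q8; q5-a>q8; q5-b>q9; q6-a>q10; q6-b>q11; q7-a>q11; q7-b>q12; q8-a>q12; q8-b>q13; q9-a>q13; q9-b>q14; q10-a>q15; q10-b>q16; q11-a>q16; q11-b>q17; q12-a>q17; q12-b>q18; q13-a>q18; q13-b>q19; q14-a>q19; q14-b>q19; q15-a>q15; q15-b>q16; q16-a>q16; q16-b>q17; q17-a>q17; q17-b>q18; q18-a>q18; q18-b>q19; q19-a>q19; q19-b>q19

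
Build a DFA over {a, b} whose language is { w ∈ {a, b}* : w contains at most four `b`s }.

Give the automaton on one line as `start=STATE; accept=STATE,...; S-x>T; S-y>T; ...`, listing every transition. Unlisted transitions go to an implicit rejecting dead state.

start=S0; accept=S0,S1,S2,S3,S4; S0-a>S0; S0-b>S1; S1-a>S1; S1-b>S2; S2-a>S2; S2-b>S3; S3-a>S3; S3-b>S4; S4-a>S4; S4-b>S5; S5-a>S5; S5-b>S5

Count `b`s, saturating at 5: states S0 through S4 mean 0 through 4 `b`s seen; S5 means more than 4. Each `b` increments (capped at S5); other symbols loop. Accept from {S0, S1, S2, S3, S4}.
6 states suffice.
        a   b  
>* S0   S0  S1 
 * S1   S1  S2 
 * S2   S2  S3 
 * S3   S3  S4 
 * S4   S4  S5 
   S5   S5  S5 
(> = start, * = accepting)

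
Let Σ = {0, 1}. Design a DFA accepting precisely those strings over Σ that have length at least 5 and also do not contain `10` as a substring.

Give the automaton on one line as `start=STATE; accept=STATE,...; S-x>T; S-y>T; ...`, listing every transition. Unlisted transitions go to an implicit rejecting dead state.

start=q0; accept=q10,q11; q0-0>q1; q0-1>q2; q1-0>q3; q1-1>q4; q2-0>q5; q2-1>q4; q3-0>q6; q3-1>q7; q4-0>q5; q4-1>q7; q5-0>q5; q5-1>q5; q6-0>q8; q6-1>q9; q7-0>q5; q7-1>q9; q8-0>q10; q8-1>q11; q9-0>q5; q9-1>q11; q10-0>q10; q10-1>q11; q11-0>q5; q11-1>q11

Handle the two conditions separately and then intersect. One (7 states) tracks the input length, saturating at 6; the other (3 states) tracks partial matches of the forbidden pattern `10`. Each combined state is a pair, one component from each; accept when both components accept. Minimizing collapses redundant product states.
A 12-state machine:
          0    1  
>  q0     q1   q2 
   q1     q3   q4 
   q2     q5   q4 
   q3     q6   q7 
   q4     q5   q7 
   q5     q5   q5 
   q6     q8   q9 
   q7     q5   q9 
   q8    q10  q11 
   q9     q5  q11 
 * q10   q10  q11 
 * q11    q5  q11 
(> = start, * = accepting)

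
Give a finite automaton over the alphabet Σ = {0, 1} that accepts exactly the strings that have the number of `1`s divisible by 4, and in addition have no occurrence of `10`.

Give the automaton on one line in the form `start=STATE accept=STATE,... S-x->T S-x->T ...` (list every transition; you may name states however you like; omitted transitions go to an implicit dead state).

Build one automaton per condition and run them in lockstep. The first has 4 states tracking the count of `1`s modulo 4; the second has 3 states tracking partial matches of the forbidden pattern `10`. A product state is a pair (one from each), accepting exactly when both do. Minimizing collapses redundant product states.
        0   1  
>* S0   S0  S1 
   S1   S2  S3 
   S2   S2  S2 
   S3   S2  S4 
   S4   S2  S5 
 * S5   S2  S1 
(> = start, * = accepting)

start=S0 accept=S0,S5 S0-0->S0 S0-1->S1 S1-0->S2 S1-1->S3 S2-0->S2 S2-1->S2 S3-0->S2 S3-1->S4 S4-0->S2 S4-1->S5 S5-0->S2 S5-1->S1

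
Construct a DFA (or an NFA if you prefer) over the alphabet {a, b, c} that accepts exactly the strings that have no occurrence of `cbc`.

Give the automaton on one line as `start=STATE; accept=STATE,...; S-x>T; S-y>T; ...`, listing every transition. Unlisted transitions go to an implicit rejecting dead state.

This is the complement of 'contains `cbc`'. Use the same substring-matching states — q0 through q3 holding how much of `cbc` has just been matched — but flip the accepting set: everything except the trap q3 accepts.
        a   b   c  
>* q0   q0  q0  q1 
 * q1   q0  q2  q1 
 * q2   q0  q0  q3 
   q3   q3  q3  q3 
(> = start, * = accepting)

start=q0; accept=q0,q1,q2; q0-a>q0; q0-b>q0; q0-c>q1; q1-a>q0; q1-b>q2; q1-c>q1; q2-a>q0; q2-b>q0; q2-c>q3; q3-a>q3; q3-b>q3; q3-c>q3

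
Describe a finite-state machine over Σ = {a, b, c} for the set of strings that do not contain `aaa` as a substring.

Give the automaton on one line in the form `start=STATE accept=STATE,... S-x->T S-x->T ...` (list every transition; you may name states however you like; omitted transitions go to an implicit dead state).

Track partial matches of the forbidden pattern `aaa`. State s3 is a dead state reached once `aaa` has occurred; every other state accepts. s0 means no part of `aaa` is currently matched.
        a   b   c  
>* s0   s1  s0  s0 
 * s1   s2  s0  s0 
 * s2   s3  s0  s0 
   s3   s3  s3  s3 
(> = start, * = accepting)

start=s0 accept=s0,s1,s2 s0-a->s1 s0-b->s0 s0-c->s0 s1-a->s2 s1-b->s0 s1-c->s0 s2-a->s3 s2-b->s0 s2-c->s0 s3-a->s3 s3-b->s3 s3-c->s3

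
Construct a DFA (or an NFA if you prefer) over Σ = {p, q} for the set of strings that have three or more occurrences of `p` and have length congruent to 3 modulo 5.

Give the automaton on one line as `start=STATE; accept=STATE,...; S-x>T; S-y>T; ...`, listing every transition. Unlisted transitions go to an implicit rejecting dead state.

Build one automaton per condition and run them in lockstep. The first has 5 states tracking the count of `p`s, saturating at 4; the second has 5 states tracking the input length modulo 5. A product state is a pair (one from each), accepting exactly when both do. Minimizing collapses redundant product states.
With 20 states:
       p  q 
>  A   B  C 
   B   D  E 
   C   E  F 
   D   G  H 
   E   H  I 
   F   I  J 
 * G   K  K 
   H   K  L 
   I   L  M 
   J   M  N 
   K   O  O 
   L   O  P 
   M   P  Q 
   N   Q  A 
   O   R  R 
   P   R  S 
   Q   S  B 
   R   T  T 
   S   T  D 
   T   G  G 
(> = start, * = accepting)

start=A; accept=G; A-p>B; A-q>C; B-p>D; B-q>E; C-p>E; C-q>F; D-p>G; D-q>H; E-p>H; E-q>I; F-p>I; F-q>J; G-p>K; G-q>K; H-p>K; H-q>L; I-p>L; I-q>M; J-p>M; J-q>N; K-p>O; K-q>O; L-p>O; L-q>P; M-p>P; M-q>Q; N-p>Q; N-q>A; O-p>R; O-q>R; P-p>R; P-q>S; Q-p>S; Q-q>B; R-p>T; R-q>T; S-p>T; S-q>D; T-p>G; T-q>G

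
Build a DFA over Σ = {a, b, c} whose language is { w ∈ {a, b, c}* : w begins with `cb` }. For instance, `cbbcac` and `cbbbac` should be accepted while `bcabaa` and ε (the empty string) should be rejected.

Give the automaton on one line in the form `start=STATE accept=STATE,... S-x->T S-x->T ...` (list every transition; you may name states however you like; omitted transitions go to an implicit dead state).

start=s0 accept=s2 s0-a->s3 s0-b->s3 s0-c->s1 s1-a->s3 s1-b->s2 s1-c->s3 s2-a->s2 s2-b->s2 s2-c->s2 s3-a->s3 s3-b->s3 s3-c->s3

Check the first 2 symbols one by one: s0 through s1 record how many have matched `cb` so far; any wrong symbol goes to the dead state s3. After all 2 match we enter the accepting sink s2.
4 states suffice.
        a   b   c  
>  s0   s3  s3  s1 
   s1   s3  s2  s3 
 * s2   s2  s2  s2 
   s3   s3  s3  s3 
(> = start, * = accepting)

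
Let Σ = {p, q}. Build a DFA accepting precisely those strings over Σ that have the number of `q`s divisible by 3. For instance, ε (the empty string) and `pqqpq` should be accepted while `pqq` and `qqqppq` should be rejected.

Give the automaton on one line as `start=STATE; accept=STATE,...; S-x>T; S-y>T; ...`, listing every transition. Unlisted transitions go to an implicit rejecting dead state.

The only thing that matters is how many `q`s have appeared, reduced mod 3. Use one state per residue: A for 0, …, C for 2. Reading `q` moves to the next residue; anything else stays put. A is accepting.
A 3-state machine:
       p  q 
>* A   A  B 
   B   B  C 
   C   C  A 
(> = start, * = accepting)

start=A; accept=A; A-p>A; A-q>B; B-p>B; B-q>C; C-p>C; C-q>A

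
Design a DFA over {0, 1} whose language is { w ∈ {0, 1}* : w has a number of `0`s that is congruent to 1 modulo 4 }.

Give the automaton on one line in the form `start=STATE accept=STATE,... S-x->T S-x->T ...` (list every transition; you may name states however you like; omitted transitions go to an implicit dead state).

start=A accept=B A-0->B A-1->A B-0->C B-1->B C-0->D C-1->C D-0->A D-1->D

The only thing that matters is how many `0`s have appeared, reduced mod 4. Use one state per residue: A for 0, …, D for 3. Reading `0` moves to the next residue; anything else stays put. B is accepting.
4 states suffice.
       0  1 
>  A   B  A 
 * B   C  B 
   C   D  C 
   D   A  D 
(> = start, * = accepting)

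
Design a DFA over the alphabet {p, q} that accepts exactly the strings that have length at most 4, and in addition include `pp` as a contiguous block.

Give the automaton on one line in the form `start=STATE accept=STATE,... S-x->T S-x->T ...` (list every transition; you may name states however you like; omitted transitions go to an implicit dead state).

start=A accept=D,G,J A-p->B A-q->C B-p->D B-q->E C-p->F C-q->E D-p->G D-q->G E-p->H E-q->I F-p->G F-q->I G-p->J G-q->J H-p->J H-q->K I-p->L I-q->K J-p->M J-q->M K-p->N K-q->O L-p->M L-q->O M-p->M M-q->M N-p->M N-q->O O-p->N O-q->O

Build one automaton per condition and run them in lockstep. The first has 6 states tracking the input length, saturating at 5; the second has 3 states tracking whether and how much of `pp` has been seen. A product state is a pair (one from each), accepting exactly when both do.
15 states suffice.
       p  q 
>  A   B  C 
   B   D  E 
   C   F  E 
 * D   G  G 
   E   H  I 
   F   G  I 
 * G   J  J 
   H   J  K 
   I   L  K 
 * J   M  M 
   K   N  O 
   L   M  O 
   M   M  M 
   N   M  O 
   O   N  O 
(> = start, * = accepting)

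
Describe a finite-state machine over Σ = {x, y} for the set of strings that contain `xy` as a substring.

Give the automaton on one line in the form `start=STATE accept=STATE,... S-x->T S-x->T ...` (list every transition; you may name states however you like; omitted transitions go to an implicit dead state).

start=q0 accept=q2 q0-x->q1 q0-y->q0 q1-x->q1 q1-y->q2 q2-x->q2 q2-y->q2

Track how much of `xy` has been matched so far: state q0 is no progress, q2 is the absorbing accept state reached once `xy` has occurred. Intermediate states record partial matches; on a mismatch, fall back to the longest reusable overlap.
        x   y  
>  q0   q1  q0 
   q1   q1  q2 
 * q2   q2  q2 
(> = start, * = accepting)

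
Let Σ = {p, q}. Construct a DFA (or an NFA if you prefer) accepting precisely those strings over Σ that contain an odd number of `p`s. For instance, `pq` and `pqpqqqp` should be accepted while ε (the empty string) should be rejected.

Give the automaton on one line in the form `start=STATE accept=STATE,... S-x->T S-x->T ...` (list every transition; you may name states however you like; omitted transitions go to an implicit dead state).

Keep the running count of `p`s modulo 2: each `p` advances along the cycle S0 → S1 → S0 while other symbols loop. Accept at S1.
With 2 states:
        p   q  
>  S0   S1  S0 
 * S1   S0  S1 
(> = start, * = accepting)

start=S0 accept=S1 S0-p->S1 S0-q->S0 S1-p->S0 S1-q->S1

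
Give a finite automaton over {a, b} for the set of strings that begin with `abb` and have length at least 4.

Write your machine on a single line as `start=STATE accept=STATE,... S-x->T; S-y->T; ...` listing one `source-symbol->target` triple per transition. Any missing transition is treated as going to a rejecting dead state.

start=q0; accept=q5; q0-a->q1; q0-b->q2; q1-a->q2; q1-b->q3; q2-a->q2; q2-b->q2; q3-a->q2; q3-b->q4; q4-a->q5; q4-b->q5; q5-a->q5; q5-b->q5

Build one automaton per condition and run them in lockstep. One (5 states) tracks whether the input so far still matches the prefix `abb`; the other (6 states) tracks the input length, saturating at 5. Each combined state is a pair, one component from each; accept when both components accept. Minimizing collapses redundant product states.
        a   b  
>  q0   q1  q2 
   q1   q2  q3 
   q2   q2  q2 
   q3   q2  q4 
   q4   q5  q5 
 * q5   q5  q5 
(> = start, * = accepting)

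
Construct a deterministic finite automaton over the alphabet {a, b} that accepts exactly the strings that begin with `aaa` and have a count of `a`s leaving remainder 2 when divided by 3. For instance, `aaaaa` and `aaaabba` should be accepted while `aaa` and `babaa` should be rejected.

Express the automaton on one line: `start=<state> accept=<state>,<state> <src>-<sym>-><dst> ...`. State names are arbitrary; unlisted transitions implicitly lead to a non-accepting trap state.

start=q0 accept=q6 q0-a->q1 q0-b->q2 q1-a->q3 q1-b->q2 q2-a->q2 q2-b->q2 q3-a->q4 q3-b->q2 q4-a->q5 q4-b->q4 q5-a->q6 q5-b->q5 q6-a->q4 q6-b->q6

Build one automaton per condition and run them in lockstep. One (5 states) tracks whether the input so far still matches the prefix `aaa`; the other (3 states) tracks the count of `a`s modulo 3. Each combined state is a pair, one component from each; accept when both components accept. Minimizing collapses redundant product states.
7 states suffice.
        a   b  
>  q0   q1  q2 
   q1   q3  q2 
   q2   q2  q2 
   q3   q4  q2 
   q4   q5  q4 
   q5   q6  q5 
 * q6   q4  q6 
(> = start, * = accepting)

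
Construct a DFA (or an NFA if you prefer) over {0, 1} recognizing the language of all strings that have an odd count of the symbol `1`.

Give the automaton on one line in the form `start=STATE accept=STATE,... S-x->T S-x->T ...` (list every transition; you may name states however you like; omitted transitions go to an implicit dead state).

The only thing that matters is how many `1`s have appeared, reduced mod 2. Use one state per residue: q0 for 0, …, q1 for 1. Reading `1` moves to the next residue; anything else stays put. q1 is accepting.
A 2-state machine:
        0   1  
>  q0   q0  q1 
 * q1   q1  q0 
(> = start, * = accepting)

start=q0 accept=q1 q0-0->q0 q0-1->q1 q1-0->q1 q1-1->q0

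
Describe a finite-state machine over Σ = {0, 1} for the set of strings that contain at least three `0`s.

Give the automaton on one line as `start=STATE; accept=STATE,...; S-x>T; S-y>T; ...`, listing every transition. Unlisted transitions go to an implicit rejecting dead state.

start=S0; accept=S3,S4; S0-0>S1; S0-1>S0; S1-0>S2; S1-1>S1; S2-0>S3; S2-1>S2; S3-0>S4; S3-1>S3; S4-0>S4; S4-1>S4

Only the number of `0`s matters, and only up to 4. Make a chain S0 → S1 → S2 → S3 → S4 advanced by each `0` (with S4 absorbing); every other symbol self-loops. The accepting set is {S3, S4}.
With 5 states:
        0   1  
>  S0   S1  S0 
   S1   S2  S1 
   S2   S3  S2 
 * S3   S4  S3 
 * S4   S4  S4 
(> = start, * = accepting)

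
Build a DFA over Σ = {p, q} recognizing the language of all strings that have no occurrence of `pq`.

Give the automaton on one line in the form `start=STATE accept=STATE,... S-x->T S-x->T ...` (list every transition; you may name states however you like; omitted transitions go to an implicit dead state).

start=s0 accept=s0,s1 s0-p->s1 s0-q->s0 s1-p->s1 s1-q->s2 s2-p->s2 s2-q->s2

This is the complement of 'contains `pq`'. Use the same substring-matching states — s0 through s2 holding how much of `pq` has just been matched — but flip the accepting set: everything except the trap s2 accepts.
With 3 states:
        p   q  
>* s0   s1  s0 
 * s1   s1  s2 
   s2   s2  s2 
(> = start, * = accepting)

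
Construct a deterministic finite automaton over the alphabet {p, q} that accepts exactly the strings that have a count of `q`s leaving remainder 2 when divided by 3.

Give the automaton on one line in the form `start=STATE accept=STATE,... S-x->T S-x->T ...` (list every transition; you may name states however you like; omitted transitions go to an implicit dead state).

The only thing that matters is how many `q`s have appeared, reduced mod 3. Use one state per residue: s0 for 0, …, s2 for 2. Reading `q` moves to the next residue; anything else stays put. s2 is accepting.
3 states suffice.
        p   q  
>  s0   s0  s1 
   s1   s1  s2 
 * s2   s2  s0 
(> = start, * = accepting)

start=s0 accept=s2 s0-p->s0 s0-q->s1 s1-p->s1 s1-q->s2 s2-p->s2 s2-q->s0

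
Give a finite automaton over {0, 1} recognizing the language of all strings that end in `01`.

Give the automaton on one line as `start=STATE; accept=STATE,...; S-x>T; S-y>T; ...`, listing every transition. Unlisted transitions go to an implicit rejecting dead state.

Let each state record the length of the longest suffix of the input read so far that is also a prefix of `01`. q1 means the last symbol is `0`; q2 means the last 2 symbols are `01`. Accept only at q2, where the string currently ends in `01`.
With 3 states:
        0   1  
>  q0   q1  q0 
   q1   q1  q2 
 * q2   q1  q0 
(> = start, * = accepting)

start=q0; accept=q2; q0-0>q1; q0-1>q0; q1-0>q1; q1-1>q2; q2-0>q1; q2-1>q0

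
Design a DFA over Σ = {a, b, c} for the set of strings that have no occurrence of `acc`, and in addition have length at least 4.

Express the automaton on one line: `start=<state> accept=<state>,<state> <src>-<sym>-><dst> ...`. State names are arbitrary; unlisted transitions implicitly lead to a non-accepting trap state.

start=q0 accept=q10,q11,q12 q0-a->q1 q0-b->q2 q0-c->q2 q1-a->q3 q1-b->q4 q1-c->q5 q2-a->q3 q2-b->q4 q2-c->q4 q3-a->q6 q3-b->q7 q3-c->q8 q4-a->q6 q4-b->q7 q4-c->q7 q5-a->q6 q5-b->q7 q5-c->q9 q6-a->q10 q6-b->q11 q6-c->q12 q7-a->q10 q7-b->q11 q7-c->q11 q8-a->q10 q8-b->q11 q8-c->q9 q9-a->q9 q9-b->q9 q9-c->q9 q10-a->q10 q10-b->q11 q10-c->q12 q11-a->q10 q11-b->q11 q11-c->q11 q12-a->q10 q12-b->q11 q12-c->q9

Handle the two conditions separately and then intersect. The first has 4 states tracking partial matches of the forbidden pattern `acc`; the second has 6 states tracking the input length, saturating at 5. A product state is a pair (one from each), accepting exactly when both do. Minimizing collapses redundant product states.
A 13-state machine:
          a    b    c  
>  q0     q1   q2   q2 
   q1     q3   q4   q5 
   q2     q3   q4   q4 
   q3     q6   q7   q8 
   q4     q6   q7   q7 
   q5     q6   q7   q9 
   q6    q10  q11  q12 
   q7    q10  q11  q11 
   q8    q10  q11   q9 
   q9     q9   q9   q9 
 * q10   q10  q11  q12 
 * q11   q10  q11  q11 
 * q12   q10  q11   q9 
(> = start, * = accepting)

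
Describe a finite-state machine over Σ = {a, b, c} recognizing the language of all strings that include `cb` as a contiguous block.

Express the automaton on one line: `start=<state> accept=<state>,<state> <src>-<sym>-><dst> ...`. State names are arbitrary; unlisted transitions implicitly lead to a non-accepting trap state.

start=S0 accept=S2 S0-a->S0 S0-b->S0 S0-c->S1 S1-a->S0 S1-b->S2 S1-c->S1 S2-a->S2 S2-b->S2 S2-c->S2

States S0..S1 record the length of the longest prefix of `cb` that matches the current input suffix. Reaching S2 means `cb` has been seen, and we stay there forever. Accept from S2.
        a   b   c  
>  S0   S0  S0  S1 
   S1   S0  S2  S1 
 * S2   S2  S2  S2 
(> = start, * = accepting)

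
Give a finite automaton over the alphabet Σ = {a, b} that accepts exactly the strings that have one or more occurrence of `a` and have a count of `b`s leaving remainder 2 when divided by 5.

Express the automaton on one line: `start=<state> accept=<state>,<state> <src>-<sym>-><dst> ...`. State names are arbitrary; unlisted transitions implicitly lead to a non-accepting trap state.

Build one automaton per condition and run them in lockstep. One (3 states) tracks the count of `a`s, saturating at 2; the other (5 states) tracks the count of `b`s modulo 5. Each combined state is a pair, one component from each; accept when both components accept. After merging equivalent states the machine shrinks.
With 10 states:
        a   b  
>  S0   S1  S2 
   S1   S1  S3 
   S2   S3  S4 
   S3   S3  S5 
   S4   S5  S6 
 * S5   S5  S7 
   S6   S7  S8 
   S7   S7  S9 
   S8   S9  S0 
   S9   S9  S1 
(> = start, * = accepting)

start=S0 accept=S5 S0-a->S1 S0-b->S2 S1-a->S1 S1-b->S3 S2-a->S3 S2-b->S4 S3-a->S3 S3-b->S5 S4-a->S5 S4-b->S6 S5-a->S5 S5-b->S7 S6-a->S7 S6-b->S8 S7-a->S7 S7-b->S9 S8-a->S9 S8-b->S0 S9-a->S9 S9-b->S1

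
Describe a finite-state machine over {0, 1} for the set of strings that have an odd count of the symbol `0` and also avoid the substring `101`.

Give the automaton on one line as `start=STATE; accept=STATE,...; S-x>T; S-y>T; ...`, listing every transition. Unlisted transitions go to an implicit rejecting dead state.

Handle the two conditions separately and then intersect. One (2 states) tracks the count of `0`s modulo 2; the other (4 states) tracks partial matches of the forbidden pattern `101`. Each combined state is a pair, one component from each; accept when both components accept. Equivalent product states are then merged.
7 states suffice.
        0   1  
>  q0   q1  q2 
 * q1   q0  q3 
   q2   q4  q2 
 * q3   q5  q3 
 * q4   q0  q6 
   q5   q1  q6 
   q6   q6  q6 
(> = start, * = accepting)

start=q0; accept=q1,q3,q4; q0-0>q1; q0-1>q2; q1-0>q0; q1-1>q3; q2-0>q4; q2-1>q2; q3-0>q5; q3-1>q3; q4-0>q0; q4-1>q6; q5-0>q1; q5-1>q6; q6-0>q6; q6-1>q6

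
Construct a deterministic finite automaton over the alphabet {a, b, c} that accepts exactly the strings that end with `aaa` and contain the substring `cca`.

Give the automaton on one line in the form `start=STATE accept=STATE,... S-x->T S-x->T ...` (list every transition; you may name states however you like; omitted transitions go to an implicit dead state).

start=q0 accept=q9 q0-a->q1 q0-b->q0 q0-c->q2 q1-a->q3 q1-b->q0 q1-c->q2 q2-a->q1 q2-b->q0 q2-c->q4 q3-a->q5 q3-b->q0 q3-c->q2 q4-a->q6 q4-b->q0 q4-c->q4 q5-a->q5 q5-b->q0 q5-c->q2 q6-a->q7 q6-b->q8 q6-c->q8 q7-a->q9 q7-b->q8 q7-c->q8 q8-a->q6 q8-b->q8 q8-c->q8 q9-a->q9 q9-b->q8 q9-c->q8

Run two small machines in parallel and take their product. The first has 4 states tracking how much of the suffix `aaa` has currently been matched; the second has 4 states tracking whether and how much of `cca` has been seen. A product state is a pair (one from each), accepting exactly when both do.
A 10-state machine:
        a   b   c  
>  q0   q1  q0  q2 
   q1   q3  q0  q2 
   q2   q1  q0  q4 
   q3   q5  q0  q2 
   q4   q6  q0  q4 
   q5   q5  q0  q2 
   q6   q7  q8  q8 
   q7   q9  q8  q8 
   q8   q6  q8  q8 
 * q9   q9  q8  q8 
(> = start, * = accepting)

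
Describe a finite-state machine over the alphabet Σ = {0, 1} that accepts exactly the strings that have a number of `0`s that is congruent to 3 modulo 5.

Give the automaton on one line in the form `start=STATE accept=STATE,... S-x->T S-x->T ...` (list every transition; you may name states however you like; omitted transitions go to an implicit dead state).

Keep the running count of `0`s modulo 5: each `0` advances along the cycle q0 → q1 → q2 → q3 → q4 → q0 while other symbols loop. Accept at q3.
        0   1  
>  q0   q1  q0 
   q1   q2  q1 
   q2   q3  q2 
 * q3   q4  q3 
   q4   q0  q4 
(> = start, * = accepting)

start=q0 accept=q3 q0-0->q1 q0-1->q0 q1-0->q2 q1-1->q1 q2-0->q3 q2-1->q2 q3-0->q4 q3-1->q3 q4-0->q0 q4-1->q4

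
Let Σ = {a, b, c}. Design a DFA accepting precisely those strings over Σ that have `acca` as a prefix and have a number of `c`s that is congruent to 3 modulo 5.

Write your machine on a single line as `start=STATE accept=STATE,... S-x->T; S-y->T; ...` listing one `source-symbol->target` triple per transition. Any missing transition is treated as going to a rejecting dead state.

Run two small machines in parallel and take their product. The first has 6 states tracking whether the input so far still matches the prefix `acca`; the second has 5 states tracking the count of `c`s modulo 5. A product state is a pair (one from each), accepting exactly when both do.
          a    b    c  
>  s0     s1   s2   s3 
   s1     s2   s2   s4 
   s2     s2   s2   s3 
   s3     s3   s3   s5 
   s4     s3   s3   s6 
   s5     s5   s5   s7 
   s6     s8   s5   s7 
   s7     s7   s7   s9 
   s8     s8   s8  s10 
   s9     s9   s9   s2 
 * s10   s10  s10  s11 
   s11   s11  s11  s12 
   s12   s12  s12  s13 
   s13   s13  s13   s8 
(> = start, * = accepting)

start=s0; accept=s10; s0-a->s1; s0-b->s2; s0-c->s3; s1-a->s2; s1-b->s2; s1-c->s4; s2-a->s2; s2-b->s2; s2-c->s3; s3-a->s3; s3-b->s3; s3-c->s5; s4-a->s3; s4-b->s3; s4-c->s6; s5-a->s5; s5-b->s5; s5-c->s7; s6-a->s8; s6-b->s5; s6-c->s7; s7-a->s7; s7-b->s7; s7-c->s9; s8-a->s8; s8-b->s8; s8-c->s10; s9-a->s9; s9-b->s9; s9-c->s2; s10-a->s10; s10-b->s10; s10-c->s11; s11-a->s11; s11-b->s11; s11-c->s12; s12-a->s12; s12-b->s12; s12-c->s13; s13-a->s13; s13-b->s13; s13-c->s8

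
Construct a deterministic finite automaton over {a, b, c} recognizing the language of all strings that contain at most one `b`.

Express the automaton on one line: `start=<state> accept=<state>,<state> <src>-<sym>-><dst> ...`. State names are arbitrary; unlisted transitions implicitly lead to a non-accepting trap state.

Only the number of `b`s matters, and only up to 2. Make a chain q0 → q1 → q2 advanced by each `b` (with q2 absorbing); every other symbol self-loops. The accepting set is {q0, q1}.
        a   b   c  
>* q0   q0  q1  q0 
 * q1   q1  q2  q1 
   q2   q2  q2  q2 
(> = start, * = accepting)

start=q0 accept=q0,q1 q0-a->q0 q0-b->q1 q0-c->q0 q1-a->q1 q1-b->q2 q1-c->q1 q2-a->q2 q2-b->q2 q2-c->q2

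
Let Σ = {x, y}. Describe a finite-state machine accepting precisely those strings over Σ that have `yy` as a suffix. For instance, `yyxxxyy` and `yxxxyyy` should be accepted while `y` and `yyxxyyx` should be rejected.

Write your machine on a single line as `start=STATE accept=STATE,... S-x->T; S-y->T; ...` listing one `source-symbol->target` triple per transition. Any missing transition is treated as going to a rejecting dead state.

Let each state record the length of the longest suffix of the input read so far that is also a prefix of `yy`. q1 means the last symbol is `y`; q2 means the last 2 symbols are `yy`. Accept only at q2, where the string currently ends in `yy`.
3 states suffice.
        x   y  
>  q0   q0  q1 
   q1   q0  q2 
 * q2   q0  q2 
(> = start, * = accepting)

start=q0; accept=q2; q0-x->q0; q0-y->q1; q1-x->q0; q1-y->q2; q2-x->q0; q2-y->q2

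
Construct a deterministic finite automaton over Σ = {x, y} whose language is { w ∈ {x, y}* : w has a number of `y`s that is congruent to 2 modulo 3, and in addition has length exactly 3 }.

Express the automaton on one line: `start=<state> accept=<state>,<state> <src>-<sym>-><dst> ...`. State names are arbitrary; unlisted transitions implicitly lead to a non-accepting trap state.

start=q0 accept=q8 q0-x->q1 q0-y->q2 q1-x->q3 q1-y->q4 q2-x->q4 q2-y->q5 q3-x->q6 q3-y->q7 q4-x->q7 q4-y->q8 q5-x->q8 q5-y->q6 q6-x->q9 q6-y->q10 q7-x->q10 q7-y->q11 q8-x->q11 q8-y->q9 q9-x->q9 q9-y->q10 q10-x->q10 q10-y->q11 q11-x->q11 q11-y->q9

Build one automaton per condition and run them in lockstep. The first has 3 states tracking the count of `y`s modulo 3; the second has 5 states tracking the input length, saturating at 4. A product state is a pair (one from each), accepting exactly when both do.
          x    y  
>  q0     q1   q2 
   q1     q3   q4 
   q2     q4   q5 
   q3     q6   q7 
   q4     q7   q8 
   q5     q8   q6 
   q6     q9  q10 
   q7    q10  q11 
 * q8    q11   q9 
   q9     q9  q10 
   q10   q10  q11 
   q11   q11   q9 
(> = start, * = accepting)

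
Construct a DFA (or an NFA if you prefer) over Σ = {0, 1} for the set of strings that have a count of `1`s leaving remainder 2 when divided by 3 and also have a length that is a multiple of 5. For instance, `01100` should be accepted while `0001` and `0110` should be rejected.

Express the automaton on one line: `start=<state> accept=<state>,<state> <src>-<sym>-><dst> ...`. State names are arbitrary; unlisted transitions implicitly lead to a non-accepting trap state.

Handle the two conditions separately and then intersect. The first has 3 states tracking the count of `1`s modulo 3; the second has 5 states tracking the input length modulo 5. A product state is a pair (one from each), accepting exactly when both do.
15 states suffice.
          0    1  
>  q0     q1   q2 
   q1     q3   q4 
   q2     q4   q5 
   q3     q6   q7 
   q4     q7   q8 
   q5     q8   q6 
   q6     q9  q10 
   q7    q10  q11 
   q8    q11   q9 
   q9     q0  q12 
   q10   q12  q13 
   q11   q13   q0 
   q12    q2  q14 
 * q13   q14   q1 
   q14    q5   q3 
(> = start, * = accepting)

start=q0 accept=q13 q0-0->q1 q0-1->q2 q1-0->q3 q1-1->q4 q2-0->q4 q2-1->q5 q3-0->q6 q3-1->q7 q4-0->q7 q4-1->q8 q5-0->q8 q5-1->q6 q6-0->q9 q6-1->q10 q7-0->q10 q7-1->q11 q8-0->q11 q8-1->q9 q9-0->q0 q9-1->q12 q10-0->q12 q10-1->q13 q11-0->q13 q11-1->q0 q12-0->q2 q12-1->q14 q13-0->q14 q13-1->q1 q14-0->q5 q14-1->q3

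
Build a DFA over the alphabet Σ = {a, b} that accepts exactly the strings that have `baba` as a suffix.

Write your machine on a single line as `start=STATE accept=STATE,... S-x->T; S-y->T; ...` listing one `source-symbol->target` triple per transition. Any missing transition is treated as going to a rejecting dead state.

start=s0; accept=s4; s0-a->s0; s0-b->s1; s1-a->s2; s1-b->s1; s2-a->s0; s2-b->s3; s3-a->s4; s3-b->s1; s4-a->s0; s4-b->s3

Let each state record the length of the longest suffix of the input read so far that is also a prefix of `baba`. s1 means the last symbol is `b`; s2 means the last 2 symbols are `ba`; s3 means the last 3 symbols are `bab`; s4 means the last 4 symbols are `baba`. Accept only at s4, where the string currently ends in `baba`.
A 5-state machine:
        a   b  
>  s0   s0  s1 
   s1   s2  s1 
   s2   s0  s3 
   s3   s4  s1 
 * s4   s0  s3 
(> = start, * = accepting)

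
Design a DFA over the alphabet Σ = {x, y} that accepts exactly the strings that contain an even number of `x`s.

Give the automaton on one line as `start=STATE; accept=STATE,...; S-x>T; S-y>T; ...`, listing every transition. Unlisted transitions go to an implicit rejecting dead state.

start=s0; accept=s0; s0-x>s1; s0-y>s0; s1-x>s0; s1-y>s1

The only thing that matters is how many `x`s have appeared, reduced mod 2. Use one state per residue: s0 for 0, …, s1 for 1. Reading `x` moves to the next residue; anything else stays put. s0 is accepting.
2 states suffice.
        x   y  
>* s0   s1  s0 
   s1   s0  s1 
(> = start, * = accepting)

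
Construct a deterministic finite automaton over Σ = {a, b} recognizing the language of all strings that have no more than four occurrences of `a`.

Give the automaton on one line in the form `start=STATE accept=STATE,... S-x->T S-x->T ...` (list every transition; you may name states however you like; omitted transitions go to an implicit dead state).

start=q0 accept=q0,q1,q2,q3,q4 q0-a->q1 q0-b->q0 q1-a->q2 q1-b->q1 q2-a->q3 q2-b->q2 q3-a->q4 q3-b->q3 q4-a->q5 q4-b->q4 q5-a->q5 q5-b->q5

Only the number of `a`s matters, and only up to 5. Make a chain q0 → q1 → q2 → q3 → q4 → q5 advanced by each `a` (with q5 absorbing); every other symbol self-loops. The accepting set is {q0, q1, q2, q3, q4}.
A 6-state machine:
        a   b  
>* q0   q1  q0 
 * q1   q2  q1 
 * q2   q3  q2 
 * q3   q4  q3 
 * q4   q5  q4 
   q5   q5  q5 
(> = start, * = accepting)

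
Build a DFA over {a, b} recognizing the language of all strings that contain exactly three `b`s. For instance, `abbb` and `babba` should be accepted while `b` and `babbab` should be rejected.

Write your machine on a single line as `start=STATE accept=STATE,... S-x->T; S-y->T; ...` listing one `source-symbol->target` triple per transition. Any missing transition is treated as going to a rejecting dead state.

start=q0; accept=q3; q0-a->q0; q0-b->q1; q1-a->q1; q1-b->q2; q2-a->q2; q2-b->q3; q3-a->q3; q3-b->q4; q4-a->q4; q4-b->q4

Count `b`s, saturating at 4: states q0 through q3 mean 0 through 3 `b`s seen; q4 means more than 3. Each `b` increments (capped at q4); other symbols loop. Accept from {q3}.
        a   b  
>  q0   q0  q1 
   q1   q1  q2 
   q2   q2  q3 
 * q3   q3  q4 
   q4   q4  q4 
(> = start, * = accepting)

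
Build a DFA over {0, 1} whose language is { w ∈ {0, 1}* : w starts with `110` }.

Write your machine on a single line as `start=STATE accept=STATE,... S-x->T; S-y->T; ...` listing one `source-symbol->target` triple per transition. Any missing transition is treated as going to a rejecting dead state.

Walk along `110` while the input agrees: from q0 take `1` to q1, and so on. Any deviation drops to the rejecting sink q4. Once q3 is reached the prefix is confirmed and every continuation is accepted.
        0   1  
>  q0   q4  q1 
   q1   q4  q2 
   q2   q3  q4 
 * q3   q3  q3 
   q4   q4  q4 
(> = start, * = accepting)

start=q0; accept=q3; q0-0->q4; q0-1->q1; q1-0->q4; q1-1->q2; q2-0->q3; q2-1->q4; q3-0->q3; q3-1->q3; q4-0->q4; q4-1->q4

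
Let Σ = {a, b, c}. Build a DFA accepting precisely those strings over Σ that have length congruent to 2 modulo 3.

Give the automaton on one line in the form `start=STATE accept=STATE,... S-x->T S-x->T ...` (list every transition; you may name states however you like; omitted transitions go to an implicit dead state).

start=s0 accept=s2 s0-a->s1 s0-b->s1 s0-c->s1 s1-a->s2 s1-b->s2 s1-c->s2 s2-a->s0 s2-b->s0 s2-c->s0

Only the length mod 3 matters, so use a 3-cycle: from any state, every input symbol moves to the next state, wrapping s2 back to s0. Mark s2 accepting.
A 3-state machine:
        a   b   c  
>  s0   s1  s1  s1 
   s1   s2  s2  s2 
 * s2   s0  s0  s0 
(> = start, * = accepting)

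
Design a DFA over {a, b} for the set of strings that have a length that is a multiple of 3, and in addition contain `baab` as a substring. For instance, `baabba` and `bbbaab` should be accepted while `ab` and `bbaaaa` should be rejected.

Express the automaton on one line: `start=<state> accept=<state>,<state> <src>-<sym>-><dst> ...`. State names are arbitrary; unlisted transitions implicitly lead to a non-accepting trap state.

start=q0 accept=q14 q0-a->q1 q0-b->q2 q1-a->q3 q1-b->q4 q2-a->q5 q2-b->q4 q3-a->q0 q3-b->q6 q4-a->q7 q4-b->q6 q5-a->q8 q5-b->q6 q6-a->q9 q6-b->q2 q7-a->q10 q7-b->q2 q8-a->q1 q8-b->q11 q9-a->q12 q9-b->q4 q10-a->q3 q10-b->q13 q11-a->q13 q11-b->q13 q12-a->q0 q12-b->q14 q13-a->q14 q13-b->q14 q14-a->q11 q14-b->q11

Build one automaton per condition and run them in lockstep. One (3 states) tracks the input length modulo 3; the other (5 states) tracks whether and how much of `baab` has been seen. Each combined state is a pair, one component from each; accept when both components accept.
15 states suffice.
          a    b  
>  q0     q1   q2 
   q1     q3   q4 
   q2     q5   q4 
   q3     q0   q6 
   q4     q7   q6 
   q5     q8   q6 
   q6     q9   q2 
   q7    q10   q2 
   q8     q1  q11 
   q9    q12   q4 
   q10    q3  q13 
   q11   q13  q13 
   q12    q0  q14 
   q13   q14  q14 
 * q14   q11  q11 
(> = start, * = accepting)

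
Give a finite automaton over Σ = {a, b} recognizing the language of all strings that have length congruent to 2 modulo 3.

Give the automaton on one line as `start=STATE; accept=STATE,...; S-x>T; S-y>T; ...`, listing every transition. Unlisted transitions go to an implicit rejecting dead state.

Only the length mod 3 matters, so use a 3-cycle: from any state, every input symbol moves to the next state, wrapping s2 back to s0. Mark s2 accepting.
        a   b  
>  s0   s1  s1 
   s1   s2  s2 
 * s2   s0  s0 
(> = start, * = accepting)

start=s0; accept=s2; s0-a>s1; s0-b>s1; s1-a>s2; s1-b>s2; s2-a>s0; s2-b>s0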